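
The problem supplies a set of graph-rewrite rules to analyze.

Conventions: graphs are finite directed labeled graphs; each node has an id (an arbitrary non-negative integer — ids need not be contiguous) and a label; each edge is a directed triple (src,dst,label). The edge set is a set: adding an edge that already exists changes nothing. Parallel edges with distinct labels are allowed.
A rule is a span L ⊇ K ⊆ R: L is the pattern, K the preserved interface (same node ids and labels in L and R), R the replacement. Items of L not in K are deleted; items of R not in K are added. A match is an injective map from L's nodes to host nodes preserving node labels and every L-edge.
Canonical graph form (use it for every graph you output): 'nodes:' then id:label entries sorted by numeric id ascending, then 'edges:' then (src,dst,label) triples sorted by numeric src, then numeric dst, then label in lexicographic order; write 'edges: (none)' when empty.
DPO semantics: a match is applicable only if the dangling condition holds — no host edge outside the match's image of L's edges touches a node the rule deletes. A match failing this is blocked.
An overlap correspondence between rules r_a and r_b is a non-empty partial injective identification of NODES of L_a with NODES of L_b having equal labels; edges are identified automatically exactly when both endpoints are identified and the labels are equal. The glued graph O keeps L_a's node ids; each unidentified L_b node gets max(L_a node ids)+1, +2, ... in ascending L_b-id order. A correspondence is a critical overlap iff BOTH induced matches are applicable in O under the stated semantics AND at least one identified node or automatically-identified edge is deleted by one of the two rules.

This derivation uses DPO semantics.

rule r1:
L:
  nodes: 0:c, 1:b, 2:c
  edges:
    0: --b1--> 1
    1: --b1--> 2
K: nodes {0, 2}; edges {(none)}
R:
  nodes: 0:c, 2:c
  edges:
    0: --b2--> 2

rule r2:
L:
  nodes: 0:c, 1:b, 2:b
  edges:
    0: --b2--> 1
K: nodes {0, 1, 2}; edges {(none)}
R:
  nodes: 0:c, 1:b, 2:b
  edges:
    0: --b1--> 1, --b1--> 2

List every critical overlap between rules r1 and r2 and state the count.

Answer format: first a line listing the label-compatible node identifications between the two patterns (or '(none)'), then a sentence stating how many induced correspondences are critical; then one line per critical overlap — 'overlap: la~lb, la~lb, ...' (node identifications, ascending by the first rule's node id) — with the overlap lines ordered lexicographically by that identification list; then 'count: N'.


label-compatible node identifications between L(r1) and L(r2): 0~0, 1~1, 1~2, 2~0
3 of the induced correspondences are critical overlaps of r1 and r2.
overlap: 0~0, 1~2
overlap: 1~2
overlap: 1~2, 2~0
count: 3


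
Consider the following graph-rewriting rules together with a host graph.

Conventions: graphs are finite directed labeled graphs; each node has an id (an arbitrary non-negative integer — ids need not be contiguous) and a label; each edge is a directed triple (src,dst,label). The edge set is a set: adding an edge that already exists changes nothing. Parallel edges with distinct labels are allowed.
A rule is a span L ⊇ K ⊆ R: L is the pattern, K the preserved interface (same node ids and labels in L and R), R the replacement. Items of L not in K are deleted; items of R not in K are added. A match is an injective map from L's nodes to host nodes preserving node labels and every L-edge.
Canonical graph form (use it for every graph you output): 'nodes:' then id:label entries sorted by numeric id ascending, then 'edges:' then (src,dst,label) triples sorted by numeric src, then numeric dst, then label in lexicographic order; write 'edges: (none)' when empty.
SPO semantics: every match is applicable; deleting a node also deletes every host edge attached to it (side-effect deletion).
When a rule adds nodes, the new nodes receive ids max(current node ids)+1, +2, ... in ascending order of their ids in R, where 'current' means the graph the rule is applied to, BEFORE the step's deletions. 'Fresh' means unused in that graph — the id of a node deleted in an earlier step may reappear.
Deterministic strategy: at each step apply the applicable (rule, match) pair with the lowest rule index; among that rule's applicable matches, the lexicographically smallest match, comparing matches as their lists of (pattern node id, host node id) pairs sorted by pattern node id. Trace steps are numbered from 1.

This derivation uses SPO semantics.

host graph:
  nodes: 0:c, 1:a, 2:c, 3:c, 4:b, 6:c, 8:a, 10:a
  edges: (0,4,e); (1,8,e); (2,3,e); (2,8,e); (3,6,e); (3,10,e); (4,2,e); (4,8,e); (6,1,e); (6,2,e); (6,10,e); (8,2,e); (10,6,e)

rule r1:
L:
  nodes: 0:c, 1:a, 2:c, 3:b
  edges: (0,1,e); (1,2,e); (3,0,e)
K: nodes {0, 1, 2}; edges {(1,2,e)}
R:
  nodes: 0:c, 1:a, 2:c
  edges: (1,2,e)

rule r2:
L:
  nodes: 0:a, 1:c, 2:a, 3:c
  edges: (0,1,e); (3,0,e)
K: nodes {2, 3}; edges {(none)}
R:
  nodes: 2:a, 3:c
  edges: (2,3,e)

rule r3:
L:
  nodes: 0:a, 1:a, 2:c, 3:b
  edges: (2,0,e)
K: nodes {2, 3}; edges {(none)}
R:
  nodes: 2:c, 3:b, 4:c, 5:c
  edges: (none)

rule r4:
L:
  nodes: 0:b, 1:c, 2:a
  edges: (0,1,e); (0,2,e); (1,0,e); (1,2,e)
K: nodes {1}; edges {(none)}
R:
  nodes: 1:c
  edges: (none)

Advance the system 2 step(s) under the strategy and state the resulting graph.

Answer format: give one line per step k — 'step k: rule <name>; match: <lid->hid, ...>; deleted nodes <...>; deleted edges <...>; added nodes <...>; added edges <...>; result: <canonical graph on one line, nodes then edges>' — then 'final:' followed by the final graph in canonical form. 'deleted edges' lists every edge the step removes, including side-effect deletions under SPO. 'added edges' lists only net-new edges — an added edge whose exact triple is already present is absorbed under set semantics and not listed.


step 1: rule r2; match: 0->10, 1->6, 2->1, 3->3; deleted nodes 6, 10; deleted edges (3,6,e); (3,10,e); (6,1,e); (6,2,e); (6,10,e); (10,6,e); added nodes (none); added edges (1,3,e); result: nodes: 0:c, 1:a, 2:c, 3:c, 4:b, 8:a edges: (0,4,e); (1,3,e); (1,8,e); (2,3,e); (2,8,e); (4,2,e); (4,8,e); (8,2,e)
step 2: rule r3; match: 0->8, 1->1, 2->2, 3->4; deleted nodes 1, 8; deleted edges (1,3,e); (1,8,e); (2,8,e); (4,8,e); (8,2,e); added nodes 9, 10; added edges (none); result: nodes: 0:c, 2:c, 3:c, 4:b, 9:c, 10:c edges: (0,4,e); (2,3,e); (4,2,e)
final:
nodes: 0:c, 2:c, 3:c, 4:b, 9:c, 10:c
edges: (0,4,e); (2,3,e); (4,2,e)


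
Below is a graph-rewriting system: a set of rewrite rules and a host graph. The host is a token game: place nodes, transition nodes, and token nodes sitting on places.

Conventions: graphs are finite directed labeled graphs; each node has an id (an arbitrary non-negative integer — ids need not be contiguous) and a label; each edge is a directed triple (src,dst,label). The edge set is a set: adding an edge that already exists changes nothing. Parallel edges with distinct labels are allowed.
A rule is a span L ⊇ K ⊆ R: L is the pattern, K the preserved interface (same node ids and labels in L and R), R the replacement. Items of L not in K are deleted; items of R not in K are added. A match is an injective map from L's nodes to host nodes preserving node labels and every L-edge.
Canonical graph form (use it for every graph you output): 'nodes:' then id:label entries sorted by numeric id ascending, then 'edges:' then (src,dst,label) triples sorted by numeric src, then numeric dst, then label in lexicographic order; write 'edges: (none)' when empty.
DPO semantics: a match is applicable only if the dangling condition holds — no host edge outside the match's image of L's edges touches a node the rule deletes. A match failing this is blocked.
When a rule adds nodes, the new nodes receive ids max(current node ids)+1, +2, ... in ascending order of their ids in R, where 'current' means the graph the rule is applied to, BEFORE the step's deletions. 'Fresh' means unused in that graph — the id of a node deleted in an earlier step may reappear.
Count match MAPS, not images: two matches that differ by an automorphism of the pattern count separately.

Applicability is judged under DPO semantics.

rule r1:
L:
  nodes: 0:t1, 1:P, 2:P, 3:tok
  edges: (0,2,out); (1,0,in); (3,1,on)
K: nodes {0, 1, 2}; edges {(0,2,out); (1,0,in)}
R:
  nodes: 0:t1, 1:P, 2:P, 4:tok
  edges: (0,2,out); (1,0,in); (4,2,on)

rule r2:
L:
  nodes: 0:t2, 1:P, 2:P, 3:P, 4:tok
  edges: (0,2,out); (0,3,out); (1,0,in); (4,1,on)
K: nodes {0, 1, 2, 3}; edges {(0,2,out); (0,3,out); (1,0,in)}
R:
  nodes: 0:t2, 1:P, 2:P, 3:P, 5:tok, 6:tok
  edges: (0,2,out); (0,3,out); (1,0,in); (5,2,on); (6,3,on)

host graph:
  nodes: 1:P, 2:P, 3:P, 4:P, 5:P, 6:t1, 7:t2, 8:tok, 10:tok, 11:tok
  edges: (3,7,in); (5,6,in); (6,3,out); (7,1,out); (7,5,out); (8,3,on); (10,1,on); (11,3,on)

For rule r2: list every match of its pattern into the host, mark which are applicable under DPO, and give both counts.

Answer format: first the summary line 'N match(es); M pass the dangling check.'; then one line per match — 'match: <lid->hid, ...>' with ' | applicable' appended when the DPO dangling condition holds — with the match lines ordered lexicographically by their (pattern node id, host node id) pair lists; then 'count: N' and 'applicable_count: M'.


4 match(es); 4 pass the dangling check.
match: 0->7, 1->3, 2->1, 3->5, 4->8 | applicable
match: 0->7, 1->3, 2->1, 3->5, 4->11 | applicable
match: 0->7, 1->3, 2->5, 3->1, 4->8 | applicable
match: 0->7, 1->3, 2->5, 3->1, 4->11 | applicable
count: 4
applicable_count: 4


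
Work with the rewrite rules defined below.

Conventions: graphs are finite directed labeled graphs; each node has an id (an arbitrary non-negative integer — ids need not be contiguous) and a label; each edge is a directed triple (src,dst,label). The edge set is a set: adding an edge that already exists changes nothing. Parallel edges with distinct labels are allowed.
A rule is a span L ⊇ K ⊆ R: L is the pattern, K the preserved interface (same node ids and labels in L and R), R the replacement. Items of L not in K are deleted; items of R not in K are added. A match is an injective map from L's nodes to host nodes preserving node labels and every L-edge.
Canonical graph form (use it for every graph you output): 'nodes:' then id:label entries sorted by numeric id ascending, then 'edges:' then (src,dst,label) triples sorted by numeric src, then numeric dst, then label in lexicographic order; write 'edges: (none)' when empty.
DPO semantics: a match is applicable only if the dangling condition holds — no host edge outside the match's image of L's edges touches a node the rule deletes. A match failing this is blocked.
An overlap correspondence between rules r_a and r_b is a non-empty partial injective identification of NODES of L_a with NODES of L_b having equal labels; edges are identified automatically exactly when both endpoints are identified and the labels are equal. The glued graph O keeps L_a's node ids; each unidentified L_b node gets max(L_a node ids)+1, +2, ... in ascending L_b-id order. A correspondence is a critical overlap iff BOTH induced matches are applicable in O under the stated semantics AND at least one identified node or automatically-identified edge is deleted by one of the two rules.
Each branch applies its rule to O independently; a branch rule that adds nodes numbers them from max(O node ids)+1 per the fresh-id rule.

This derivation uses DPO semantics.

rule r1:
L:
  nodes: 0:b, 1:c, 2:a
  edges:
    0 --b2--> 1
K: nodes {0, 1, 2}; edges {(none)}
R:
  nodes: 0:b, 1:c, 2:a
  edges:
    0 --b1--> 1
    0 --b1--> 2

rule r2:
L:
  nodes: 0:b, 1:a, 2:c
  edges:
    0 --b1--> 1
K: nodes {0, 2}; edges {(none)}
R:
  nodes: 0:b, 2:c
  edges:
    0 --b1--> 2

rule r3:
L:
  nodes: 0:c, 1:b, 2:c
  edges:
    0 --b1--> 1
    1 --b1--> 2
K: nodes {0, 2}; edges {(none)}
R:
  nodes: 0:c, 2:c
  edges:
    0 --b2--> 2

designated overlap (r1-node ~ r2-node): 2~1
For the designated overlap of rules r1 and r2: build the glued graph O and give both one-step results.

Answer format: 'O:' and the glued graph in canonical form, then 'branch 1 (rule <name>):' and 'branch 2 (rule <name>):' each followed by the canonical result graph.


O:
nodes: 0:b, 1:c, 2:a, 3:b, 4:c
edges: (0,1,b2); (3,2,b1)
branch 1 (rule r1):
nodes: 0:b, 1:c, 2:a, 3:b, 4:c
edges: (0,1,b1); (0,2,b1); (3,2,b1)
branch 2 (rule r2):
nodes: 0:b, 1:c, 3:b, 4:c
edges: (0,1,b2); (3,4,b1)


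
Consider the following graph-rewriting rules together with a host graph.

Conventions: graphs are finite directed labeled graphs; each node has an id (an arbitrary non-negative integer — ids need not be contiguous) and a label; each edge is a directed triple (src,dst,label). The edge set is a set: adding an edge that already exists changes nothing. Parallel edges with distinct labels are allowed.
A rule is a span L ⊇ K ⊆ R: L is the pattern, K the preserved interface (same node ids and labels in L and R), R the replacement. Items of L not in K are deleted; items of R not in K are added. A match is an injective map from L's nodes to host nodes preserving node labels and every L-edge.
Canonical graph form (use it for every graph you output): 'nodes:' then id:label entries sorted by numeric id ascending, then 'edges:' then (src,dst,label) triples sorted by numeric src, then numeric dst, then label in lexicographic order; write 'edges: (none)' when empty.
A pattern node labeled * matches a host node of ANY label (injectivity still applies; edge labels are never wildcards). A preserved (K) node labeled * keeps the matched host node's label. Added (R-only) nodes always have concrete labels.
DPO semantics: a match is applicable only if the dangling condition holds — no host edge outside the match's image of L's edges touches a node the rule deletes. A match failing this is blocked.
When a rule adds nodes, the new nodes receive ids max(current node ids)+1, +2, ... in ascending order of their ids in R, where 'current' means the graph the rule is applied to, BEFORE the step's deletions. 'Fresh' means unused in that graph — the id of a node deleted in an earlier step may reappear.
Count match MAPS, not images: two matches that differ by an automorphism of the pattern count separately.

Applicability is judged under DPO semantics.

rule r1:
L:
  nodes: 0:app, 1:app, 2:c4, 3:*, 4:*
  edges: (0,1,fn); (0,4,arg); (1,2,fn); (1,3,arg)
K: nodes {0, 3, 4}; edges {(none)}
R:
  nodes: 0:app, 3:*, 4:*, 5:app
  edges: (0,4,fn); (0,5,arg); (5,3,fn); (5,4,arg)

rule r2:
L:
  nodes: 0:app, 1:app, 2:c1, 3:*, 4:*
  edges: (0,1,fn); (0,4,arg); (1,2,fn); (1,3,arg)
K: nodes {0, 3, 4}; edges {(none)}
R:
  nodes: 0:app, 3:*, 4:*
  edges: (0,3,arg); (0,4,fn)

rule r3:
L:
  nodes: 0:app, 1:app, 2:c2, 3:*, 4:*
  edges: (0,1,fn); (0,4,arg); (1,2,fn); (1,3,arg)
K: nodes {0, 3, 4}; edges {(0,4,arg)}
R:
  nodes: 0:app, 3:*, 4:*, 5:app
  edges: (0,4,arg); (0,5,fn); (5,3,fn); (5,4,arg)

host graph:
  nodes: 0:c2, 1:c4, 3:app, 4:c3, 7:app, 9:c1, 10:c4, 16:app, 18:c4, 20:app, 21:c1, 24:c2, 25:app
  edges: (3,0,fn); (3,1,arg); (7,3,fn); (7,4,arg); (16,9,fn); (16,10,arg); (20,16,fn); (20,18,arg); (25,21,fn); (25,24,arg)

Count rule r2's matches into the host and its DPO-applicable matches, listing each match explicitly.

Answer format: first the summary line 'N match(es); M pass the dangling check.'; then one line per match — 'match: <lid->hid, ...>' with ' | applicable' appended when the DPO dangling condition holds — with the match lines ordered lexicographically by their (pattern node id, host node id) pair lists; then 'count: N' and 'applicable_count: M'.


1 match(es); 1 pass the dangling check.
match: 0->20, 1->16, 2->9, 3->10, 4->18 | applicable
count: 1
applicable_count: 1


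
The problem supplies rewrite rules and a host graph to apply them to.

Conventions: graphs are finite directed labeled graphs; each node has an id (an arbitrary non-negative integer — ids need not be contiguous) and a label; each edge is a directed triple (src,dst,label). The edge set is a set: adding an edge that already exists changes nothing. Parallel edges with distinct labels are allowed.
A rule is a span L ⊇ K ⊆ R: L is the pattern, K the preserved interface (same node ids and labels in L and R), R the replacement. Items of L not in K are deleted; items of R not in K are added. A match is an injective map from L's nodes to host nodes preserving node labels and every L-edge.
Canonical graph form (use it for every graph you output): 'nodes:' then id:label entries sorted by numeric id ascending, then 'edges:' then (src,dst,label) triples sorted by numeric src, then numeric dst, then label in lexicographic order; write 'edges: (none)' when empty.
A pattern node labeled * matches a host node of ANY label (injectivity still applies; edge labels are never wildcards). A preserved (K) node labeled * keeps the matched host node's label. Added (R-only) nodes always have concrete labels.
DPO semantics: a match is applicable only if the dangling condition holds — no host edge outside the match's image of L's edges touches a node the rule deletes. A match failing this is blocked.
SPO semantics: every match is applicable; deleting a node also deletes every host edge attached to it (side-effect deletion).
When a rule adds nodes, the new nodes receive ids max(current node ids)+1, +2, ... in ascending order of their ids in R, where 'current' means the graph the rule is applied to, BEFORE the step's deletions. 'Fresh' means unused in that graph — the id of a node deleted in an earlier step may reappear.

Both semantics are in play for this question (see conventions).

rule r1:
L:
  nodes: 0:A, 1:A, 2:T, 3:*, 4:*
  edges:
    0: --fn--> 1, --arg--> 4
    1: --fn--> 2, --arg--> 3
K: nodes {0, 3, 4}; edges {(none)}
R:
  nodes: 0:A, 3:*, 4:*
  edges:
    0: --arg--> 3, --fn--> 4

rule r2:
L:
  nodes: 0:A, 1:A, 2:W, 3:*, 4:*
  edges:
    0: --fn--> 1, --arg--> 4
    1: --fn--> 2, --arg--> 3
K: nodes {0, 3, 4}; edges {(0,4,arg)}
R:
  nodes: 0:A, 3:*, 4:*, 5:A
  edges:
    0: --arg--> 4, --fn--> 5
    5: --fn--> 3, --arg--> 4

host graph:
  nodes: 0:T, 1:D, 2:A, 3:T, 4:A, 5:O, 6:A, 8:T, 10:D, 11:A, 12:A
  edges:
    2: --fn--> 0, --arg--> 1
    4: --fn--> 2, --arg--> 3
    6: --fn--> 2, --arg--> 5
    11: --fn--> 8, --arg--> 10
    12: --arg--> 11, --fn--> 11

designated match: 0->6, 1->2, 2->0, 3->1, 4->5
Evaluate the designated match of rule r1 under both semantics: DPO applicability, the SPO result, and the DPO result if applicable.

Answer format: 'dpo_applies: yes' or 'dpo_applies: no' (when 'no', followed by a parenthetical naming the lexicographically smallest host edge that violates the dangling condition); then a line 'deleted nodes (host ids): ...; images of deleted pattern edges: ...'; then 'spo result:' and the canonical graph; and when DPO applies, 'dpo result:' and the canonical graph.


dpo_applies: no
(the rule deletes node 2, which keeps host edge (4,2,fn) outside the match image — the dangling condition fails, DPO blocks; SPO proceeds and side-deletes such edges)
deleted nodes (host ids): 0, 2; images of deleted pattern edges: (2,0,fn); (2,1,arg); (6,2,fn); (6,5,arg)
spo result:
nodes: 1:D, 3:T, 4:A, 5:O, 6:A, 8:T, 10:D, 11:A, 12:A
edges: (4,3,arg); (6,1,arg); (6,5,fn); (11,8,fn); (11,10,arg); (12,11,arg); (12,11,fn)


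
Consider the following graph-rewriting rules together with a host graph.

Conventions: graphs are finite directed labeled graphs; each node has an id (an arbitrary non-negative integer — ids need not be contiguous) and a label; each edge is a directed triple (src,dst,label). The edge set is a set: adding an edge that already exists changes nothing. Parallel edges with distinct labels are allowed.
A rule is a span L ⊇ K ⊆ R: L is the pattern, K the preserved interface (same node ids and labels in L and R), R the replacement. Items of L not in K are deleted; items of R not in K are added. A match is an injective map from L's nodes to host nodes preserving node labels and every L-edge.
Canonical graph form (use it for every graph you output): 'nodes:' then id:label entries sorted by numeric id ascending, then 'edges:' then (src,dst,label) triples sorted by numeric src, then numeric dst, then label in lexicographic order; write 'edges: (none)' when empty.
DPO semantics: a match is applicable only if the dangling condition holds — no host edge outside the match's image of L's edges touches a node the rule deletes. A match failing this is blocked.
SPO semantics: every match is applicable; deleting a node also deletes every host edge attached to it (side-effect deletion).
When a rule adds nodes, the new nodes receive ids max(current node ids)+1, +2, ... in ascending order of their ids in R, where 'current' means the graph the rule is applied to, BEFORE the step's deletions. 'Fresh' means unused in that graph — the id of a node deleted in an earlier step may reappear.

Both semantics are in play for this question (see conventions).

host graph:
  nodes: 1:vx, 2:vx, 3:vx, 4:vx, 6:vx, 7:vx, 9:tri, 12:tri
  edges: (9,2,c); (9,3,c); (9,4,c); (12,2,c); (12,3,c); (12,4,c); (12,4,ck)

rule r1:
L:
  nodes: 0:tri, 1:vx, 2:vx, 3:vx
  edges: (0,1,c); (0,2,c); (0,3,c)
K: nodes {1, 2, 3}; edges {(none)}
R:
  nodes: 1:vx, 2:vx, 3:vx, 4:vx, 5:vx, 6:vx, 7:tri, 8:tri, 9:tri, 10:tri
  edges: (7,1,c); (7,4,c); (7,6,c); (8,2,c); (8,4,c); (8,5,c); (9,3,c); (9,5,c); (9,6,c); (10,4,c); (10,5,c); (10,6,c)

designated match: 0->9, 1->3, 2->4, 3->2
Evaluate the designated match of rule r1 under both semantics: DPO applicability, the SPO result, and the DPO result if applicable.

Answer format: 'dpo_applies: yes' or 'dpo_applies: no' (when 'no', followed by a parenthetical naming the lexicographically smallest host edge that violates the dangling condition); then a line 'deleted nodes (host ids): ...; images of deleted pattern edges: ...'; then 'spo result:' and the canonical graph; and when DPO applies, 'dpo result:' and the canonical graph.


dpo_applies: yes
deleted nodes (host ids): 9; images of deleted pattern edges: (9,2,c); (9,3,c); (9,4,c)
spo result:
nodes: 1:vx, 2:vx, 3:vx, 4:vx, 6:vx, 7:vx, 12:tri, 13:vx, 14:vx, 15:vx, 16:tri, 17:tri, 18:tri, 19:tri
edges: (12,2,c); (12,3,c); (12,4,c); (12,4,ck); (16,3,c); (16,13,c); (16,15,c); (17,4,c); (17,13,c); (17,14,c); (18,2,c); (18,14,c); (18,15,c); (19,13,c); (19,14,c); (19,15,c)
dpo result:
nodes: 1:vx, 2:vx, 3:vx, 4:vx, 6:vx, 7:vx, 12:tri, 13:vx, 14:vx, 15:vx, 16:tri, 17:tri, 18:tri, 19:tri
edges: (12,2,c); (12,3,c); (12,4,c); (12,4,ck); (16,3,c); (16,13,c); (16,15,c); (17,4,c); (17,13,c); (17,14,c); (18,2,c); (18,14,c); (18,15,c); (19,13,c); (19,14,c); (19,15,c)


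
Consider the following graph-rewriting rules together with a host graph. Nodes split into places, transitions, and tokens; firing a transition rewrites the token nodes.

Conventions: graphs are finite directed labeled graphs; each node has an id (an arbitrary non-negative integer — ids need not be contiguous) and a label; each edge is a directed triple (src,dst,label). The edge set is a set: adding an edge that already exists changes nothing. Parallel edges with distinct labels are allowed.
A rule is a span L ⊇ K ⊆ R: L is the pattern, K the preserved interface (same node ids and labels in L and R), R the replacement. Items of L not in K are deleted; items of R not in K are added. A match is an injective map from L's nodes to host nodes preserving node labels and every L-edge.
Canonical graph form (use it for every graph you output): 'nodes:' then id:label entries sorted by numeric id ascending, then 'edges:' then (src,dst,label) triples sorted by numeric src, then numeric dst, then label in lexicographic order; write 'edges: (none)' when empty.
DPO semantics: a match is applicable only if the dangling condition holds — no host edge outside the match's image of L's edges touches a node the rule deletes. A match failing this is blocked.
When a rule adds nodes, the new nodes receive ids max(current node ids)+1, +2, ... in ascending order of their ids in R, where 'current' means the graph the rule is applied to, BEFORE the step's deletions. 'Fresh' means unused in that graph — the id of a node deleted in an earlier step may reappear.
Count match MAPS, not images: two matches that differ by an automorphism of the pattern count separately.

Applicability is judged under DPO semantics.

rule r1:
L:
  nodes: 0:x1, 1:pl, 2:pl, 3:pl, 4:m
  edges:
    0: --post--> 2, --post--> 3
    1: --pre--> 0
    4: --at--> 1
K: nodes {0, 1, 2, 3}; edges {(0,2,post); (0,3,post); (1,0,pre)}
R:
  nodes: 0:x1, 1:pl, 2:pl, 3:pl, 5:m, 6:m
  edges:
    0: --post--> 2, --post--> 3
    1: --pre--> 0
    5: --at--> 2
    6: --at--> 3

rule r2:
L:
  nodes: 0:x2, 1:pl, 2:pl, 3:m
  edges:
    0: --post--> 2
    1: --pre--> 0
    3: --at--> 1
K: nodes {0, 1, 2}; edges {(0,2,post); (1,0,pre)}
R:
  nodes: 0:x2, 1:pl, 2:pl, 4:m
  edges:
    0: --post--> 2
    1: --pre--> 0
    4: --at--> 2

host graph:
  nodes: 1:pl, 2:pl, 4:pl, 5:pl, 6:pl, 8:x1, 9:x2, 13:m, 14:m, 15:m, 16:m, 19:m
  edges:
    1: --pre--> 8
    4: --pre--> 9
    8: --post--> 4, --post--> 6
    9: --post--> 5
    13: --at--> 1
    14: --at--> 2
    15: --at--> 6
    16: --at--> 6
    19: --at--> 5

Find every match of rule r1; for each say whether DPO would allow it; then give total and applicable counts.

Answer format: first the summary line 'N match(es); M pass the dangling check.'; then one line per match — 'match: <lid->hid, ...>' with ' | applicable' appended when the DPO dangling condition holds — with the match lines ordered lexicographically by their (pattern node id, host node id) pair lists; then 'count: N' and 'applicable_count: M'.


2 match(es); 2 pass the dangling check.
match: 0->8, 1->1, 2->4, 3->6, 4->13 | applicable
match: 0->8, 1->1, 2->6, 3->4, 4->13 | applicable
count: 2
applicable_count: 2


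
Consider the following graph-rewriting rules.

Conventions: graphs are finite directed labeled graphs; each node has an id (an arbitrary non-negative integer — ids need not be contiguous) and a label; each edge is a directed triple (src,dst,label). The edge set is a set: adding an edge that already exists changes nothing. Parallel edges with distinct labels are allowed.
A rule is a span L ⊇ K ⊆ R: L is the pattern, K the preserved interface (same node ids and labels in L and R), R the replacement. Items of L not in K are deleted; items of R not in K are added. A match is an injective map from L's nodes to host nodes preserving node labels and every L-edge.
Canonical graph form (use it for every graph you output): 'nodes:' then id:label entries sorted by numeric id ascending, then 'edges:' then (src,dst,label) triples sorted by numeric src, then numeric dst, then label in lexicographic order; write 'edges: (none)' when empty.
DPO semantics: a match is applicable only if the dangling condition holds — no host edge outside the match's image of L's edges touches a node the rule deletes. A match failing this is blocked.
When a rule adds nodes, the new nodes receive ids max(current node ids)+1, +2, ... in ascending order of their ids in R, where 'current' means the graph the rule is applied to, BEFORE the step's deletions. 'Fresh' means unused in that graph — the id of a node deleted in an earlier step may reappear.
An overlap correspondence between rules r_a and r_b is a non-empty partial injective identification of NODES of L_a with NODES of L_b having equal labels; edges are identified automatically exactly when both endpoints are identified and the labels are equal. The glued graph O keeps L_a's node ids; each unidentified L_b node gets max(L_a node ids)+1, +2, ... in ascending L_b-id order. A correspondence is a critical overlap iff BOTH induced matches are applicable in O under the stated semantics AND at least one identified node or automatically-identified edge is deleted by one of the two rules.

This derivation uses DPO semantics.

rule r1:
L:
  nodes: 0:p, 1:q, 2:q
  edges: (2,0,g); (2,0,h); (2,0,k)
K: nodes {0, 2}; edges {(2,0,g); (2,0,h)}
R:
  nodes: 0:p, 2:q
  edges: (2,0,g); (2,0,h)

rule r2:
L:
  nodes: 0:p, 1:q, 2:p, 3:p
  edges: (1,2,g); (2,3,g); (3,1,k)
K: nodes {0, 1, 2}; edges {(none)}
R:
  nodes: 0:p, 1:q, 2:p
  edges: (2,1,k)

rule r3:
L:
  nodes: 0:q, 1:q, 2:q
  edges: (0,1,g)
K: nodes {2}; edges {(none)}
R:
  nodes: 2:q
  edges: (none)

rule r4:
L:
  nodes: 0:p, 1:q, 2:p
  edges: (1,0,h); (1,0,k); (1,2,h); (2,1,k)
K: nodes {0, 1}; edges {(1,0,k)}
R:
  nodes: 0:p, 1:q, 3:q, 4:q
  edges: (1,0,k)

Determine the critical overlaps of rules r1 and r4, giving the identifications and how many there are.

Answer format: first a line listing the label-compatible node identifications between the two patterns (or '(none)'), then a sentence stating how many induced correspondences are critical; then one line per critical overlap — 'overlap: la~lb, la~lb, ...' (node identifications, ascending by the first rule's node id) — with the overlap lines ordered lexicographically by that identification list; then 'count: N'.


label-compatible node identifications between L(r1) and L(r4): 0~0, 0~2, 1~1, 2~1
1 of the induced correspondences is a critical overlap of r1 and r4.
overlap: 0~0, 2~1
count: 1


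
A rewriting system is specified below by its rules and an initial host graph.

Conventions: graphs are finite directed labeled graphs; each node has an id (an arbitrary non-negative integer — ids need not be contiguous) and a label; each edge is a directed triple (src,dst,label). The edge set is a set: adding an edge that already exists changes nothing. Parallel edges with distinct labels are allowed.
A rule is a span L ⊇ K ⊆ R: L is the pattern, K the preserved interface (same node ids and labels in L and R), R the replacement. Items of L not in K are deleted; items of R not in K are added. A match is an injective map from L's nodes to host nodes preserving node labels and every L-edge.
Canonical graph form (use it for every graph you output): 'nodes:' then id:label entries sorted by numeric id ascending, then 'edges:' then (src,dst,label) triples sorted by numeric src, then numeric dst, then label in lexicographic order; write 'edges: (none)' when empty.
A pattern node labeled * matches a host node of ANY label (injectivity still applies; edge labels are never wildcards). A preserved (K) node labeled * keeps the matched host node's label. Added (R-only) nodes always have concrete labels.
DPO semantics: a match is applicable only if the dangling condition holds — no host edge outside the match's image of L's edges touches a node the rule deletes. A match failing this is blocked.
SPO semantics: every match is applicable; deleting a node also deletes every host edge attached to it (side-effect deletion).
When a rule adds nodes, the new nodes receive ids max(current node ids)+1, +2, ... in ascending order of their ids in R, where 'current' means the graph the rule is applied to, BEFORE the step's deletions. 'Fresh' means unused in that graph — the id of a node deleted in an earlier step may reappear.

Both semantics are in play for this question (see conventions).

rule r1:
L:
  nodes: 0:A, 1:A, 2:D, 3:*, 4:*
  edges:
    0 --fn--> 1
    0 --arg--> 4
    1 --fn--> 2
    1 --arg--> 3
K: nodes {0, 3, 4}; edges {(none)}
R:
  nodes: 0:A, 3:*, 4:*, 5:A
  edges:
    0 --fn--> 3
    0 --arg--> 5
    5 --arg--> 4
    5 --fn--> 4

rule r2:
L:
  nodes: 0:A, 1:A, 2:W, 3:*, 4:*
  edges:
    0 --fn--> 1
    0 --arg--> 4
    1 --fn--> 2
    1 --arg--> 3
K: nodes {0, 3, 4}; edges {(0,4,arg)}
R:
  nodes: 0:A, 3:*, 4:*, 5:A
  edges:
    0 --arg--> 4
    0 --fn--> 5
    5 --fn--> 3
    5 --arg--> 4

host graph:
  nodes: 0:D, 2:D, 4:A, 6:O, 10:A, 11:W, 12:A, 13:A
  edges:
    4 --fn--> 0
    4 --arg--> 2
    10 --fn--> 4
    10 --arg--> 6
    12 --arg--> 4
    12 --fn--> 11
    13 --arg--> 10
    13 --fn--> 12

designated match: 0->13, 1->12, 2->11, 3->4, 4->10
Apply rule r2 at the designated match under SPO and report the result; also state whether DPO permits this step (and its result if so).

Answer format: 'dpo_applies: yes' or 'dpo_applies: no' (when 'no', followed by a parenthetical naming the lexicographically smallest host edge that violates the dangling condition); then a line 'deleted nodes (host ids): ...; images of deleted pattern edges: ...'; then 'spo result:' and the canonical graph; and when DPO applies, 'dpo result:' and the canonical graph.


dpo_applies: yes
deleted nodes (host ids): 11, 12; images of deleted pattern edges: (12,4,arg); (12,11,fn); (13,12,fn)
spo result:
nodes: 0:D, 2:D, 4:A, 6:O, 10:A, 13:A, 14:A
edges: (4,0,fn); (4,2,arg); (10,4,fn); (10,6,arg); (13,10,arg); (13,14,fn); (14,4,fn); (14,10,arg)
dpo result:
nodes: 0:D, 2:D, 4:A, 6:O, 10:A, 13:A, 14:A
edges: (4,0,fn); (4,2,arg); (10,4,fn); (10,6,arg); (13,10,arg); (13,14,fn); (14,4,fn); (14,10,arg)


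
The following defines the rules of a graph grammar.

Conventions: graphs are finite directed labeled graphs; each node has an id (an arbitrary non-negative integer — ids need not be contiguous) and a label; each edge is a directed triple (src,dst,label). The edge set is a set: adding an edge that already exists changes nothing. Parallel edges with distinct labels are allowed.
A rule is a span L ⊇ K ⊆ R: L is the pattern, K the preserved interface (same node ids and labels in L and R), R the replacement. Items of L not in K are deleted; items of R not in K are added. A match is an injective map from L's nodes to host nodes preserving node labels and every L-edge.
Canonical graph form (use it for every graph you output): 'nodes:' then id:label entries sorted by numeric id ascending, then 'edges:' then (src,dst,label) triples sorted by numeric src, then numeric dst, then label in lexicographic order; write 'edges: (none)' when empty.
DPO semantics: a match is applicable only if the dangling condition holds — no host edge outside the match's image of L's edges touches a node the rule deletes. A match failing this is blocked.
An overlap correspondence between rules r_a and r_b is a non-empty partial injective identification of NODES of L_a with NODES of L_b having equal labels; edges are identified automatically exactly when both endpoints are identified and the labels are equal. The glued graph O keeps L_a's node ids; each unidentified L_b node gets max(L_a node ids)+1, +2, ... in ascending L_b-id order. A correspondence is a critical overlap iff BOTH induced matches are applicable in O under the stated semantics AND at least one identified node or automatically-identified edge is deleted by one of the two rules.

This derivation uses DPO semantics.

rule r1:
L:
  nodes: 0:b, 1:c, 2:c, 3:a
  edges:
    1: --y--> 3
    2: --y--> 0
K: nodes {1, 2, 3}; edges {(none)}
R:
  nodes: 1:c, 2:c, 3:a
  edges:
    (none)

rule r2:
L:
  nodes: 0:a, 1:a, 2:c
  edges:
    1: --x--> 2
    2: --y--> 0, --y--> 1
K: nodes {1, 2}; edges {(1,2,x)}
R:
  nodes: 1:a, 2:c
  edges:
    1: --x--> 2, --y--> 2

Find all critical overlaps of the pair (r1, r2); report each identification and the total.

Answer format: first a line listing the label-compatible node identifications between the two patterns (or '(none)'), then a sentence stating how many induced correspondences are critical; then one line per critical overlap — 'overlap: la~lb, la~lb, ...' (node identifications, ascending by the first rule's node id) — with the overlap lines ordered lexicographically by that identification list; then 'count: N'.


label-compatible node identifications between L(r1) and L(r2): 1~2, 2~2, 3~0, 3~1
2 of the induced correspondences are critical overlaps of r1 and r2.
overlap: 1~2, 3~0
overlap: 1~2, 3~1
count: 2


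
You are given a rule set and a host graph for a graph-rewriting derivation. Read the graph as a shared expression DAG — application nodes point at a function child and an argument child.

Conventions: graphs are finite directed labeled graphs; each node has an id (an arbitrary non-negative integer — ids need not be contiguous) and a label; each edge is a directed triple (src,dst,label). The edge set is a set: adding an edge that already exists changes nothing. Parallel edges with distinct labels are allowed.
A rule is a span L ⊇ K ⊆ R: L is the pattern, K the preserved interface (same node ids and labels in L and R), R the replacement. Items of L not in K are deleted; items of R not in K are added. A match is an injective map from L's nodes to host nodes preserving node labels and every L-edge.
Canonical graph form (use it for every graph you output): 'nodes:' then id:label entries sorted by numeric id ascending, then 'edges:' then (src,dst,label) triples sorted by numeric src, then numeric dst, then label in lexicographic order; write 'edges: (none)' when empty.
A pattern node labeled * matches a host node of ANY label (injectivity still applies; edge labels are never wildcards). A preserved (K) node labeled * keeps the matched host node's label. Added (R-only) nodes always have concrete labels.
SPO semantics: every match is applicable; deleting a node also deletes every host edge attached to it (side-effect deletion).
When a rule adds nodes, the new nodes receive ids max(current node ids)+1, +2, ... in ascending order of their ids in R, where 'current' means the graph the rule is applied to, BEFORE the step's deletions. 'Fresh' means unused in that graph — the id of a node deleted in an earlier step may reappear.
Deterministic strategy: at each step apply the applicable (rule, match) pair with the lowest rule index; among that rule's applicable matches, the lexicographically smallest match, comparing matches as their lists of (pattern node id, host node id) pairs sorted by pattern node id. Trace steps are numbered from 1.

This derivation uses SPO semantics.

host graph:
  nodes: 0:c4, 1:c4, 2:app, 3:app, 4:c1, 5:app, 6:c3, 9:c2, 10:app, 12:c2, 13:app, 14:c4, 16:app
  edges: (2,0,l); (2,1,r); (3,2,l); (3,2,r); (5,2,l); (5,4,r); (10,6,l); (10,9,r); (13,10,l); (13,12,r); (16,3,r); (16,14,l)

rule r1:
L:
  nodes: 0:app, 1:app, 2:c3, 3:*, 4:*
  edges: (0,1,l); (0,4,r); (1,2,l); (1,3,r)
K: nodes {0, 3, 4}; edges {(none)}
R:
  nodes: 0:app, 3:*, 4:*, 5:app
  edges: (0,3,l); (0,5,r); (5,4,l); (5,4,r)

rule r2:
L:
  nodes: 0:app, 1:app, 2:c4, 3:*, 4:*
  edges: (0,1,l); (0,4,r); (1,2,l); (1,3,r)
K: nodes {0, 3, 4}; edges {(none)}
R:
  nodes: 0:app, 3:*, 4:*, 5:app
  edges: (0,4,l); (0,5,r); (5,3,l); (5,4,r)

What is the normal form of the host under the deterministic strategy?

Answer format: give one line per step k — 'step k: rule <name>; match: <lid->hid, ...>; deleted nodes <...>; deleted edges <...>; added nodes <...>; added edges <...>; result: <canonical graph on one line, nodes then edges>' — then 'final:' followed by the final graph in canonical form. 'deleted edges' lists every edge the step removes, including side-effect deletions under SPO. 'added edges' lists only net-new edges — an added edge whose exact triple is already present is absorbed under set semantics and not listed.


step 1: rule r1; match: 0->13, 1->10, 2->6, 3->9, 4->12; deleted nodes 6, 10; deleted edges (10,6,l); (10,9,r); (13,10,l); (13,12,r); added nodes 17; added edges (13,9,l); (13,17,r); (17,12,l); (17,12,r); result: nodes: 0:c4, 1:c4, 2:app, 3:app, 4:c1, 5:app, 9:c2, 12:c2, 13:app, 14:c4, 16:app, 17:app edges: (2,0,l); (2,1,r); (3,2,l); (3,2,r); (5,2,l); (5,4,r); (13,9,l); (13,17,r); (16,3,r); (16,14,l); (17,12,l); (17,12,r)
step 2: rule r2; match: 0->5, 1->2, 2->0, 3->1, 4->4; deleted nodes 0, 2; deleted edges (2,0,l); (2,1,r); (3,2,l); (3,2,r); (5,2,l); (5,4,r); added nodes 18; added edges (5,4,l); (5,18,r); (18,1,l); (18,4,r); result: nodes: 1:c4, 3:app, 4:c1, 5:app, 9:c2, 12:c2, 13:app, 14:c4, 16:app, 17:app, 18:app edges: (5,4,l); (5,18,r); (13,9,l); (13,17,r); (16,3,r); (16,14,l); (17,12,l); (17,12,r); (18,1,l); (18,4,r)
final:
nodes: 1:c4, 3:app, 4:c1, 5:app, 9:c2, 12:c2, 13:app, 14:c4, 16:app, 17:app, 18:app
edges: (5,4,l); (5,18,r); (13,9,l); (13,17,r); (16,3,r); (16,14,l); (17,12,l); (17,12,r); (18,1,l); (18,4,r)


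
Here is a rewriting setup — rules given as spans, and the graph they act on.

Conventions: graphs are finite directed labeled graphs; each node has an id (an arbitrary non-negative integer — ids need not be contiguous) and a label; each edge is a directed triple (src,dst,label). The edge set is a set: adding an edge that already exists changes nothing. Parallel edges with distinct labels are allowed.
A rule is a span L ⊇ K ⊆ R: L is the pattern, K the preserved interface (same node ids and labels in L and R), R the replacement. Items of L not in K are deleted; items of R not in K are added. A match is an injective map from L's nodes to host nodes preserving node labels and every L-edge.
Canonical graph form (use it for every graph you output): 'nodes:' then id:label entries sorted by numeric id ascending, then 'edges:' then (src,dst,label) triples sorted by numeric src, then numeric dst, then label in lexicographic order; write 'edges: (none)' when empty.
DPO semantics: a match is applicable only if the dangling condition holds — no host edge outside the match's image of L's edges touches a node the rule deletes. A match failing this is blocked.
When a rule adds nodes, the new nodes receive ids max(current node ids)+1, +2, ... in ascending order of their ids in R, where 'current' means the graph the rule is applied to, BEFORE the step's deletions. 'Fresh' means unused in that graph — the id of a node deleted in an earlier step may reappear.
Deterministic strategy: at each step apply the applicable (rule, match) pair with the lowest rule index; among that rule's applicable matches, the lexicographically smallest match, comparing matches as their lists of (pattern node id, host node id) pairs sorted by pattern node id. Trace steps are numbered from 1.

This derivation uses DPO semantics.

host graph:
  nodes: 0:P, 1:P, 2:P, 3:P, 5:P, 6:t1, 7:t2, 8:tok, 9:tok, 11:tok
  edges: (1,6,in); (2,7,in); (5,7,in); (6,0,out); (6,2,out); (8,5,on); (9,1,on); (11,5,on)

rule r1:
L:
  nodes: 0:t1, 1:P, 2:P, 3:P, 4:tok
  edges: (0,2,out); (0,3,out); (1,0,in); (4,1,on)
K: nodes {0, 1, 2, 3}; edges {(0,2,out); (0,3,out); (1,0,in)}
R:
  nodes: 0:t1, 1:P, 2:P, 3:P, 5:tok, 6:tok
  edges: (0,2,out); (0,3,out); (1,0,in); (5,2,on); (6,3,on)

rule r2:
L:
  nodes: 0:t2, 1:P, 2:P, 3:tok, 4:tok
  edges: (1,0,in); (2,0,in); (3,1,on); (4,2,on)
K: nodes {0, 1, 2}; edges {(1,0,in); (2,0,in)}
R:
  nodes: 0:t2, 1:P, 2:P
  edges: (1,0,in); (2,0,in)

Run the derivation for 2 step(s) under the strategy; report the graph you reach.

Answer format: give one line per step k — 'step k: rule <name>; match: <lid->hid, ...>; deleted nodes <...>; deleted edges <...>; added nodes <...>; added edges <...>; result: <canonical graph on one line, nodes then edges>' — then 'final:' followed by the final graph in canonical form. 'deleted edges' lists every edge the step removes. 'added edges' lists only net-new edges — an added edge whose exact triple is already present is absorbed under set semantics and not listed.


step 1: rule r1; match: 0->6, 1->1, 2->0, 3->2, 4->9; deleted nodes 9; deleted edges (9,1,on); added nodes 12, 13; added edges (12,0,on); (13,2,on); result: nodes: 0:P, 1:P, 2:P, 3:P, 5:P, 6:t1, 7:t2, 8:tok, 11:tok, 12:tok, 13:tok edges: (1,6,in); (2,7,in); (5,7,in); (6,0,out); (6,2,out); (8,5,on); (11,5,on); (12,0,on); (13,2,on)
step 2: rule r2; match: 0->7, 1->2, 2->5, 3->13, 4->8; deleted nodes 8, 13; deleted edges (8,5,on); (13,2,on); added nodes (none); added edges (none); result: nodes: 0:P, 1:P, 2:P, 3:P, 5:P, 6:t1, 7:t2, 11:tok, 12:tok edges: (1,6,in); (2,7,in); (5,7,in); (6,0,out); (6,2,out); (11,5,on); (12,0,on)
final:
nodes: 0:P, 1:P, 2:P, 3:P, 5:P, 6:t1, 7:t2, 11:tok, 12:tok
edges: (1,6,in); (2,7,in); (5,7,in); (6,0,out); (6,2,out); (11,5,on); (12,0,on)
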